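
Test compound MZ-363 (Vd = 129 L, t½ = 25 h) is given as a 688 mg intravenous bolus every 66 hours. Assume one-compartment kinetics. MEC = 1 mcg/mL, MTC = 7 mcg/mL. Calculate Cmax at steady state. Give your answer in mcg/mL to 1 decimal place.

τ/t½ = 66/25 ≈ 2.64, so fraction remaining f = (1/2)^(66/25) ≈ 0.1604.
Accumulation ratio R = 1/(1 − f) ≈ 1/0.8396 ≈ 1.1910.
Single-dose peak C₀ = D/Vd = 688/129 ≈ 5.333 mcg/mL.
Steady-state peak Cmax,ss = C₀·R ≈ 5.333 × 1.1910 ≈ 6.352 mcg/mL.
Peak 6.4 mcg/mL vs MTC 7 mcg/mL: below toxic threshold.

6.4 mcg/mL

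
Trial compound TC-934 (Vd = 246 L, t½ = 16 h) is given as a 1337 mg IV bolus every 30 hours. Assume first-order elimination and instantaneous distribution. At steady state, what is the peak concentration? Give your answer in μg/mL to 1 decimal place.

Over one 30-h interval, 30/16 ≈ 1.875 half-lives elapse, leaving f ≈ 0.2726 of each dose.
At steady state, accumulation factor R = 1/(1 − e^(−kτ)) ≈ 1.3748.
Single-dose peak C₀ = D/Vd = 1337/246 ≈ 5.435 μg/mL.
Cmax,ss = C₀/(1 − f) ≈ 5.435/0.7274 ≈ 7.472 μg/mL.

7.5 μg/mL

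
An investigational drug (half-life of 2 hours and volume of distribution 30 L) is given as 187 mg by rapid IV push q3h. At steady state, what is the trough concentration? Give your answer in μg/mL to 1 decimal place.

3.4 μg/mL

Over one 3-h interval, 3/2 ≈ 1.5 half-lives elapse, leaving f ≈ 0.3536 of each dose.
Accumulation ratio R = 1/(1 − f) ≈ 1/0.6464 ≈ 1.5470.
Each bolus raises the concentration by D/Vd = 187/30 ≈ 6.233 μg/mL.
Steady-state peak Cmax,ss = C₀·R ≈ 6.233 × 1.5470 ≈ 9.642 μg/mL.
One interval later, Cmin,ss = Cmax,ss·e^(−kτ) ≈ 9.642 × 0.3536 ≈ 3.409 μg/mL.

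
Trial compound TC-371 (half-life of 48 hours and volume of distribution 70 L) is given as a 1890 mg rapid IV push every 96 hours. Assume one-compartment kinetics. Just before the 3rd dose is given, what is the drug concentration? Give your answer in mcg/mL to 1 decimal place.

8.4 mcg/mL

f = (1/2)^(τ/t½) = (1/2)^(96/48) ≈ 0.2500.
C₀ = D/Vd = 1890/70 ≈ 27.000 mcg/mL.
Before the 3rd dose, 2 doses have been given. Superposition: Cmin = C₀·(f + f²).
≈ 27.000 × (0.2500 + 0.0625) ≈ 27.000 × 0.3125 ≈ 8.438 mcg/mL.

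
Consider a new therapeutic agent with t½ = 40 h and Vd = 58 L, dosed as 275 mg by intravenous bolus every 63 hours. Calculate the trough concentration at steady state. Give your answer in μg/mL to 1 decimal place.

τ/t½ = 63/40 ≈ 1.575, so fraction remaining f = (1/2)^(63/40) ≈ 0.3356.
Each bolus raises the concentration by D/Vd = 275/58 ≈ 4.741 μg/mL.
Steady-state trough Cmin,ss = C₀·f/(1−f) ≈ 4.741 × 0.3356/0.6644 ≈ 2.395 μg/mL.

2.4 μg/mL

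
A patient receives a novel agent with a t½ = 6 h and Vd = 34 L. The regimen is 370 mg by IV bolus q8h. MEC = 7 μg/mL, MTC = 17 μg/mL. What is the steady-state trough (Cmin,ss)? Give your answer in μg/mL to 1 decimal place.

7.2 μg/mL

Over one 8-h interval, 8/6 ≈ 1.3333 half-lives elapse, leaving f ≈ 0.3969 of each dose.
Each bolus raises the concentration by D/Vd = 370/34 ≈ 10.882 μg/mL.
Steady-state trough Cmin,ss = C₀·f/(1−f) ≈ 10.882 × 0.3969/0.6031 ≈ 7.161 μg/mL.
Trough 7.2 μg/mL vs MEC 7 μg/mL: adequate.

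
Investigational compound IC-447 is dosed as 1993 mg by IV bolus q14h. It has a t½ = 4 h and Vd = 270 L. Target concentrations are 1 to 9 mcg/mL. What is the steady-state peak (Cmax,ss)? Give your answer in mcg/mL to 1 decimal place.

Over one 14-h interval, 14/4 ≈ 3.5 half-lives elapse, leaving f ≈ 0.0884 of each dose.
At steady state, accumulation factor R = 1/(1 − e^(−kτ)) ≈ 1.0970.
Each bolus raises the concentration by D/Vd = 1993/270 ≈ 7.381 mcg/mL.
Cmax,ss = C₀/(1 − f) ≈ 7.381/0.9116 ≈ 8.097 mcg/mL.
Peak 8.1 mcg/mL vs MTC 9 mcg/mL: below toxic threshold.

8.1 mcg/mL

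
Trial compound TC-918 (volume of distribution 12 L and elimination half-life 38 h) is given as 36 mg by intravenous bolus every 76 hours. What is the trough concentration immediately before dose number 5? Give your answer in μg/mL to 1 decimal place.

1.0 μg/mL

f = (1/2)^(τ/t½) = (1/2)^(76/38) ≈ 0.2500.
C₀ = D/Vd = 36/12 ≈ 3.000 μg/mL.
Before the 5th dose, 4 doses have been given. Superposition: Cmin = C₀·(f + f² + … + f^4).
≈ 3.000 × (0.2500 + 0.0625 + 0.0156 + 0.0039) ≈ 3.000 × 0.3320 ≈ 0.996 μg/mL.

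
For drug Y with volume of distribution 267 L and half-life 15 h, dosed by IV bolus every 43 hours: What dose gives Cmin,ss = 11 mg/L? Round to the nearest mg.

τ/t½ = 43/15 ≈ 2.8667, so f = (1/2)^(43/15) ≈ 0.137103.
Cmin,ss = (D/Vd)·f/(1−f), so D = Cmin,ss·Vd·(1−f)/f.
D = 11 × 267 × (1−f)/f ≈ 11 × 267 × 6.29379 ≈ 18484.86 mg.

18485 mg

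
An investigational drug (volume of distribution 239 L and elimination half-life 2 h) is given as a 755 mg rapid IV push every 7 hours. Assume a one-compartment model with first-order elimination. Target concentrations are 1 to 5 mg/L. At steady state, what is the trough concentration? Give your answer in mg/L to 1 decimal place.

Over one 7-h interval, 7/2 ≈ 3.5 half-lives elapse, leaving f ≈ 0.0884 of each dose.
At steady state, accumulation factor R = 1/(1 − e^(−kτ)) ≈ 1.0970.
Single-dose peak C₀ = D/Vd = 755/239 ≈ 3.159 mg/L.
Cmax,ss = C₀/(1 − f) ≈ 3.159/0.9116 ≈ 3.465 mg/L.
Steady-state trough Cmin,ss = Cmax,ss·f ≈ 3.465 × 0.0884 ≈ 0.306 mg/L.
Trough 0.3 mg/L vs MEC 1 mg/L: subtherapeutic.

0.3 mg/L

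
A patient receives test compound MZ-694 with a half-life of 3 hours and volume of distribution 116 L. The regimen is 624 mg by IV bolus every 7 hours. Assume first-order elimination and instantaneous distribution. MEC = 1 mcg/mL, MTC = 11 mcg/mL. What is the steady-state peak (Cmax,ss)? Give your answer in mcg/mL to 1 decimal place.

6.7 mcg/mL

τ/t½ = 7/3 ≈ 2.3333, so fraction remaining f = (1/2)^(7/3) ≈ 0.1984.
At steady state, accumulation factor R = 1/(1 − e^(−kτ)) ≈ 1.2475.
Single-dose peak C₀ = D/Vd = 624/116 ≈ 5.379 mcg/mL.
Steady-state peak Cmax,ss = C₀·R ≈ 5.379 × 1.2475 ≈ 6.710 mcg/mL.
Peak 6.7 mcg/mL vs MTC 11 mcg/mL: below toxic threshold.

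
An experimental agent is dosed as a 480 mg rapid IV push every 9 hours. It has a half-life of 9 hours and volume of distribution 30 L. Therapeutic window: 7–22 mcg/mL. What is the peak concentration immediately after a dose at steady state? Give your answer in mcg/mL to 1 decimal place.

32.0 mcg/mL

The dosing interval is 1 half-life, so f = 2^(−1) = 0.5.
At steady state, R = 1/(1 − 0.5) = 2/1.
Single-dose peak C₀ = D/Vd = 480/30 = 16 mcg/mL.
Steady-state peak Cmax,ss = C₀·R = 16 × 2/1 ≈ 32.000 mcg/mL.
Peak 32.0 mcg/mL vs MTC 22 mcg/mL: exceeds toxic threshold.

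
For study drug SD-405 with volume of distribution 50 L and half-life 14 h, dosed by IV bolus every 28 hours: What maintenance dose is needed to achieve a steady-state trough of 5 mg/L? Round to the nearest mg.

τ/t½ = 28/14 ≈ 2, so f = (1/2)^(28/14) ≈ 0.250000.
Cmin,ss = (D/Vd)·f/(1−f), so D = Cmin,ss·Vd·(1−f)/f.
D = 5 × 50 × (1−f)/f ≈ 5 × 50 × 3.00000 ≈ 750.00 mg.

750 mg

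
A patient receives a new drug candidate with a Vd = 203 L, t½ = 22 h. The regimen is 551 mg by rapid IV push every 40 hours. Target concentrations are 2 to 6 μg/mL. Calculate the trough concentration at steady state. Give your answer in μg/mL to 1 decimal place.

k = ln2/t½ = ln2/22 ≈ 0.031507 h⁻¹; fraction remaining f = e^(−kτ) = e^(−0.031507×40) ≈ 0.2836.
Accumulation ratio R = 1/(1 − f) ≈ 1/0.7164 ≈ 1.3959.
Single-dose peak C₀ = D/Vd = 551/203 ≈ 2.714 μg/mL.
Steady-state peak Cmax,ss = C₀·R ≈ 2.714 × 1.3959 ≈ 3.788 μg/mL.
Steady-state trough Cmin,ss = Cmax,ss·f ≈ 3.788 × 0.2836 ≈ 1.074 μg/mL.
Trough 1.1 μg/mL vs MEC 2 μg/mL: subtherapeutic.

1.1 μg/mL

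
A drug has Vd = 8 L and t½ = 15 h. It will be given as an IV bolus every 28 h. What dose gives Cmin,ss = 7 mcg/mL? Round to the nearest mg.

148 mg

τ/t½ = 28/15 ≈ 1.8667, so f = (1/2)^(28/15) ≈ 0.274206.
Cmin,ss = (D/Vd)·f/(1−f), so D = Cmin,ss·Vd·(1−f)/f.
D = 7 × 8 × (1−f)/f ≈ 7 × 8 × 2.64689 ≈ 148.23 mg.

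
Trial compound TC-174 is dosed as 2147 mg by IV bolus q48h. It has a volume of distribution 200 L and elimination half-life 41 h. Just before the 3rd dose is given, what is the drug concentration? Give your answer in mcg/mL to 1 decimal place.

6.9 mcg/mL

f = (1/2)^(τ/t½) = (1/2)^(48/41) ≈ 0.4442.
C₀ = D/Vd = 2147/200 ≈ 10.735 mcg/mL.
Before the 3rd dose, 2 doses have been given. Superposition: Cmin = C₀·(f + f²).
≈ 10.735 × (0.4442 + 0.1973) ≈ 10.735 × 0.6415 ≈ 6.887 mcg/mL.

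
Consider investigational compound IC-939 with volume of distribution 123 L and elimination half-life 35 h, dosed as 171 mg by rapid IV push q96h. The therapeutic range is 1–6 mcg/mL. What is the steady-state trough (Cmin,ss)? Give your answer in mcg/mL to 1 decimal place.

Over one 96-h interval, 96/35 ≈ 2.7429 half-lives elapse, leaving f ≈ 0.1494 of each dose.
At steady state, accumulation factor R = 1/(1 − e^(−kτ)) ≈ 1.1756.
Single-dose peak C₀ = D/Vd = 171/123 ≈ 1.390 mcg/mL.
Cmax,ss = C₀/(1 − f) ≈ 1.390/0.8506 ≈ 1.634 mcg/mL.
One interval later, Cmin,ss = Cmax,ss·e^(−kτ) ≈ 1.634 × 0.1494 ≈ 0.244 mcg/mL.
Trough 0.2 mcg/mL vs MEC 1 mcg/mL: subtherapeutic.

0.2 mcg/mL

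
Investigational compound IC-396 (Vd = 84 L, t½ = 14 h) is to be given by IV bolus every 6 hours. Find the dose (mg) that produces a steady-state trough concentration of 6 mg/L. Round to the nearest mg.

174 mg

τ/t½ = 6/14 ≈ 0.42857, so f = (1/2)^(6/14) ≈ 0.742997.
Cmin,ss = (D/Vd)·f/(1−f), so D = Cmin,ss·Vd·(1−f)/f.
D = 6 × 84 × (1−f)/f ≈ 6 × 84 × 0.34590 ≈ 174.33 mg.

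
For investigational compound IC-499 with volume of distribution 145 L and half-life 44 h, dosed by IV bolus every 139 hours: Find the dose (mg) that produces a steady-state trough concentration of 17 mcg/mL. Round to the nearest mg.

19554 mg

τ/t½ = 139/44 ≈ 3.1591, so f = (1/2)^(139/44) ≈ 0.111949.
Cmin,ss = (D/Vd)·f/(1−f), so D = Cmin,ss·Vd·(1−f)/f.
D = 17 × 145 × (1−f)/f ≈ 17 × 145 × 7.93264 ≈ 19553.96 mg.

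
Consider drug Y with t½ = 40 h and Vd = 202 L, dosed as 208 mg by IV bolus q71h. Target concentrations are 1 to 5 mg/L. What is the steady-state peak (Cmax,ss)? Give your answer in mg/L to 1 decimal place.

1.5 mg/L

Over one 71-h interval, 71/40 ≈ 1.775 half-lives elapse, leaving f ≈ 0.2922 of each dose.
At steady state, accumulation factor R = 1/(1 − e^(−kτ)) ≈ 1.4128.
Single-dose peak C₀ = D/Vd = 208/202 ≈ 1.030 mg/L.
Cmax,ss = C₀/(1 − f) ≈ 1.030/0.7078 ≈ 1.455 mg/L.
Peak 1.5 mg/L vs MTC 5 mg/L: below toxic threshold.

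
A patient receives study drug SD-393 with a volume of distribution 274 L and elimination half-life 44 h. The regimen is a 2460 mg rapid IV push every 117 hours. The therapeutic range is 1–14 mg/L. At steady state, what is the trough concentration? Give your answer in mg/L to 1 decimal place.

Over one 117-h interval, 117/44 ≈ 2.6591 half-lives elapse, leaving f ≈ 0.1583 of each dose.
Accumulation ratio R = 1/(1 − f) ≈ 1/0.8417 ≈ 1.1881.
Single-dose peak C₀ = D/Vd = 2460/274 ≈ 8.978 mg/L.
Cmax,ss = C₀/(1 − f) ≈ 8.978/0.8417 ≈ 10.667 mg/L.
One interval later, Cmin,ss = Cmax,ss·e^(−kτ) ≈ 10.667 × 0.1583 ≈ 1.689 mg/L.
Trough 1.7 mg/L vs MEC 1 mg/L: adequate.

1.7 mg/L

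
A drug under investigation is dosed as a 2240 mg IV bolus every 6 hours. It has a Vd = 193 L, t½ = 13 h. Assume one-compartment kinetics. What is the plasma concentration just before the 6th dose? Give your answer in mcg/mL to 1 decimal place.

24.6 mcg/mL

f = (1/2)^(τ/t½) = (1/2)^(6/13) ≈ 0.7262.
C₀ = D/Vd = 2240/193 ≈ 11.606 mcg/mL.
Before the 6th dose, 5 doses have been given. Superposition: Cmin = C₀·(f + f² + … + f^5).
≈ 11.606 × (0.7262 + 0.5274 + 0.3830 + 0.2781 + 0.2020) ≈ 11.606 × 2.1167 ≈ 24.566 mcg/mL.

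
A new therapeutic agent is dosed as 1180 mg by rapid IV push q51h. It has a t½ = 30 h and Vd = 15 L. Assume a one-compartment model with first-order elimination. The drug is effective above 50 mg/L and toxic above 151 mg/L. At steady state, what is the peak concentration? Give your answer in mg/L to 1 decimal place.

113.6 mg/L

Over one 51-h interval, 51/30 ≈ 1.7 half-lives elapse, leaving f ≈ 0.3078 of each dose.
At steady state, accumulation factor R = 1/(1 − e^(−kτ)) ≈ 1.4447.
Single-dose peak C₀ = D/Vd = 1180/15 ≈ 78.667 mg/L.
Cmax,ss = C₀/(1 − f) ≈ 78.667/0.6922 ≈ 113.648 mg/L.
Peak 113.6 mg/L vs MTC 151 mg/L: below toxic threshold.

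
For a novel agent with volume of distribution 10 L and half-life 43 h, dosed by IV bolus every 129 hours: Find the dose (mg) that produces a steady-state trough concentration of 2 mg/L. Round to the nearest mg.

τ/t½ = 129/43 ≈ 3, so f = (1/2)^(129/43) ≈ 0.125000.
Cmin,ss = (D/Vd)·f/(1−f), so D = Cmin,ss·Vd·(1−f)/f.
D = 2 × 10 × (1−f)/f ≈ 2 × 10 × 7.00000 ≈ 140.00 mg.

140 mg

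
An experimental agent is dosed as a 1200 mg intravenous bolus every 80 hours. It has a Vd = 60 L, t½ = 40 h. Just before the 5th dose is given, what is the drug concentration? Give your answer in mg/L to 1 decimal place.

f = (1/2)^(τ/t½) = (1/2)^(80/40) ≈ 0.2500.
C₀ = D/Vd = 1200/60 ≈ 20.000 mg/L.
Before the 5th dose, 4 doses have been given. Superposition: Cmin = C₀·(f + f² + … + f^4).
≈ 20.000 × (0.2500 + 0.0625 + 0.0156 + 0.0039) ≈ 20.000 × 0.3320 ≈ 6.640 mg/L.

6.6 mg/L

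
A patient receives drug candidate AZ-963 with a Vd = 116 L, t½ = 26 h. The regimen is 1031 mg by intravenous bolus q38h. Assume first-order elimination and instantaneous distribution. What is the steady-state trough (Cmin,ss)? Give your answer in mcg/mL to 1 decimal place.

Over one 38-h interval, 38/26 ≈ 1.4615 half-lives elapse, leaving f ≈ 0.3631 of each dose.
Single-dose peak C₀ = D/Vd = 1031/116 ≈ 8.888 mcg/mL.
Steady-state trough Cmin,ss = C₀·f/(1−f) ≈ 8.888 × 0.3631/0.6369 ≈ 5.067 mcg/mL.

5.1 mcg/mL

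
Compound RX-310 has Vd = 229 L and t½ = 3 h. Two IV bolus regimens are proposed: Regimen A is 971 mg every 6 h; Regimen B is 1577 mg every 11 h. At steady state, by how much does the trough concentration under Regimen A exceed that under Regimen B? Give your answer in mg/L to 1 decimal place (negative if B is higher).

Regimen A: f = (1/2)^(6/3) ≈ 0.2500; Cmin,ss = (971/229)·f/(1−f) ≈ 1.413 mg/L.
Regimen B: f = (1/2)^(11/3) ≈ 0.0787; Cmin,ss = (1577/229)·f/(1−f) ≈ 0.588 mg/L.
Difference ≈ 1.413 − 0.588 ≈ 0.825 mg/L.

0.8 mg/L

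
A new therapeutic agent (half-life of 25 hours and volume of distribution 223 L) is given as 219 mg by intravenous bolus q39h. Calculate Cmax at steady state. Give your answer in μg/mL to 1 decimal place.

1.5 μg/mL

τ/t½ = 39/25 ≈ 1.56, so fraction remaining f = (1/2)^(39/25) ≈ 0.3392.
At steady state, accumulation factor R = 1/(1 − e^(−kτ)) ≈ 1.5133.
Each bolus raises the concentration by D/Vd = 219/223 ≈ 0.982 μg/mL.
Steady-state peak Cmax,ss = C₀·R ≈ 0.982 × 1.5133 ≈ 1.486 μg/mL.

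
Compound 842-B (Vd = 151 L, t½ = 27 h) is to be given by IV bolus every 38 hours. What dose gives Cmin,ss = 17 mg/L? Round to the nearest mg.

4242 mg

τ/t½ = 38/27 ≈ 1.4074, so f = (1/2)^(38/27) ≈ 0.376989.
Cmin,ss = (D/Vd)·f/(1−f), so D = Cmin,ss·Vd·(1−f)/f.
D = 17 × 151 × (1−f)/f ≈ 17 × 151 × 1.65260 ≈ 4242.22 mg.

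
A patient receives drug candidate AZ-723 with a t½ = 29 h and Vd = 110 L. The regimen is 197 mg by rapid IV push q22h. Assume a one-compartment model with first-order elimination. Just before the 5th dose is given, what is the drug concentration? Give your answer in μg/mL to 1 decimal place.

f = (1/2)^(τ/t½) = (1/2)^(22/29) ≈ 0.5911.
C₀ = D/Vd = 197/110 ≈ 1.791 μg/mL.
Before the 5th dose, 4 doses have been given. Superposition: Cmin = C₀·(f + f² + … + f^4).
≈ 1.791 × (0.5911 + 0.3494 + 0.2065 + 0.1221) ≈ 1.791 × 1.2691 ≈ 2.273 μg/mL.

2.3 μg/mL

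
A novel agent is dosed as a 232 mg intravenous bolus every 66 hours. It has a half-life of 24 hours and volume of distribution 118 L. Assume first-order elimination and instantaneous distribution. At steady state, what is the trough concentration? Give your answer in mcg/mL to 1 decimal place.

τ/t½ = 66/24 ≈ 2.75, so fraction remaining f = (1/2)^(66/24) ≈ 0.1487.
Accumulation ratio R = 1/(1 − f) ≈ 1/0.8513 ≈ 1.1747.
Each bolus raises the concentration by D/Vd = 232/118 ≈ 1.966 mcg/mL.
Cmax,ss = C₀/(1 − f) ≈ 1.966/0.8513 ≈ 2.309 mcg/mL.
Steady-state trough Cmin,ss = Cmax,ss·f ≈ 2.309 × 0.1487 ≈ 0.343 mcg/mL.

0.3 mcg/mL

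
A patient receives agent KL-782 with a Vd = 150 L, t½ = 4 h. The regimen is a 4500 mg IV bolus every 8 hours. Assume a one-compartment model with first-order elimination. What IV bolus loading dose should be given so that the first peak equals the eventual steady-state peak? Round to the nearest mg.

f = (1/2)^(8/4) ≈ 0.250000; accumulation ratio R = 1/(1−f) ≈ 1.33333.
Loading dose to hit Cmax,ss on first dose: D_load = D_maint·R ≈ 4500 × 1.33333 ≈ 5999.98 mg.

6000 mg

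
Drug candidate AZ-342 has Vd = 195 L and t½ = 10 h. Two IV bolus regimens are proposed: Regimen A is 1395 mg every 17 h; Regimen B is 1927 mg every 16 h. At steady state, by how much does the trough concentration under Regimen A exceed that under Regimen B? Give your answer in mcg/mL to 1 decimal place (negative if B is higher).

Regimen A: f = (1/2)^(17/10) ≈ 0.3078; Cmin,ss = (1395/195)·f/(1−f) ≈ 3.181 mcg/mL.
Regimen B: f = (1/2)^(16/10) ≈ 0.3299; Cmin,ss = (1927/195)·f/(1−f) ≈ 4.865 mcg/mL.
Difference ≈ 3.181 − 4.865 ≈ -1.684 mcg/mL.

-1.7 mcg/mL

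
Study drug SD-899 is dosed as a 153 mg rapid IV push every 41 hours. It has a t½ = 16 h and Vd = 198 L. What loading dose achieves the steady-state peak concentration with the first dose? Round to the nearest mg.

f = (1/2)^(41/16) ≈ 0.169282; accumulation ratio R = 1/(1−f) ≈ 1.20378.
Loading dose to hit Cmax,ss on first dose: D_load = D_maint·R ≈ 153 × 1.20378 ≈ 184.18 mg.

184 mg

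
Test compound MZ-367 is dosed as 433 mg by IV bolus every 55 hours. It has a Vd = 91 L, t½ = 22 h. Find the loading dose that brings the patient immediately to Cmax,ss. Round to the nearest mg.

526 mg

f = (1/2)^(55/22) ≈ 0.176777; accumulation ratio R = 1/(1−f) ≈ 1.21474.
Loading dose to hit Cmax,ss on first dose: D_load = D_maint·R ≈ 433 × 1.21474 ≈ 525.98 mg.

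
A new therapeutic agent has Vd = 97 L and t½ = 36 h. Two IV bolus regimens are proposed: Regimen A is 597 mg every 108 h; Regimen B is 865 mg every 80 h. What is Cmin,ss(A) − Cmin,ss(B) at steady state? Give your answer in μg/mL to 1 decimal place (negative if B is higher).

Regimen A: f = (1/2)^(108/36) ≈ 0.1250; Cmin,ss = (597/97)·f/(1−f) ≈ 0.879 μg/mL.
Regimen B: f = (1/2)^(80/36) ≈ 0.2143; Cmin,ss = (865/97)·f/(1−f) ≈ 2.432 μg/mL.
Difference ≈ 0.879 − 2.432 ≈ -1.553 μg/mL.

-1.6 μg/mL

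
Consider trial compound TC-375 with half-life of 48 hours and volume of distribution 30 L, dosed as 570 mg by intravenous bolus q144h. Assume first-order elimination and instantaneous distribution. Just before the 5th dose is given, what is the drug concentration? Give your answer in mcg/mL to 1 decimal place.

2.7 mcg/mL

f = (1/2)^(τ/t½) = (1/2)^(144/48) ≈ 0.1250.
C₀ = D/Vd = 570/30 ≈ 19.000 mcg/mL.
Before the 5th dose, 4 doses have been given. Superposition: Cmin = C₀·(f + f² + … + f^4).
≈ 19.000 × (0.1250 + 0.0156 + 0.0020 + 0.0002) ≈ 19.000 × 0.1428 ≈ 2.713 mcg/mL.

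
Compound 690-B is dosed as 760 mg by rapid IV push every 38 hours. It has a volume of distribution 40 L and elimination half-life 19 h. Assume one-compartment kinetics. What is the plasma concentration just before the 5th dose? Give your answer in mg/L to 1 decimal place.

6.3 mg/L

f = (1/2)^(τ/t½) = (1/2)^(38/19) ≈ 0.2500.
C₀ = D/Vd = 760/40 ≈ 19.000 mg/L.
Before the 5th dose, 4 doses have been given. Superposition: Cmin = C₀·(f + f² + … + f^4).
≈ 19.000 × (0.2500 + 0.0625 + 0.0156 + 0.0039) ≈ 19.000 × 0.3320 ≈ 6.308 mg/L.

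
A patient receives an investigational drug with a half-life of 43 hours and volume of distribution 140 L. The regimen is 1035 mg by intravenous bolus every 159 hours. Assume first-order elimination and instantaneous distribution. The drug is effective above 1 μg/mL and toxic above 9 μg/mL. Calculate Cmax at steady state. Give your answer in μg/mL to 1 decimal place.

Over one 159-h interval, 159/43 ≈ 3.6977 half-lives elapse, leaving f ≈ 0.0771 of each dose.
At steady state, accumulation factor R = 1/(1 − e^(−kτ)) ≈ 1.0835.
Each bolus raises the concentration by D/Vd = 1035/140 ≈ 7.393 μg/mL.
Cmax,ss = C₀/(1 − f) ≈ 7.393/0.9229 ≈ 8.011 μg/mL.
Peak 8.0 μg/mL vs MTC 9 μg/mL: below toxic threshold.

8.0 μg/mL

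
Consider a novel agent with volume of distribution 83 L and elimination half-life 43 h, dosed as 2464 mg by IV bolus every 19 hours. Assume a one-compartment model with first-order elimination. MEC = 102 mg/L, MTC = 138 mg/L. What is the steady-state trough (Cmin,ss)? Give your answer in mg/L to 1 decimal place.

82.8 mg/L

k = ln2/t½ = ln2/43 ≈ 0.016120 h⁻¹; fraction remaining f = e^(−kτ) = e^(−0.016120×19) ≈ 0.7362.
Accumulation ratio R = 1/(1 − f) ≈ 1/0.2638 ≈ 3.7908.
Each bolus raises the concentration by D/Vd = 2464/83 ≈ 29.687 mg/L.
Cmax,ss = C₀/(1 − f) ≈ 29.687/0.2638 ≈ 112.536 mg/L.
One interval later, Cmin,ss = Cmax,ss·e^(−kτ) ≈ 112.536 × 0.7362 ≈ 82.849 mg/L.
Trough 82.8 mg/L vs MEC 102 mg/L: subtherapeutic.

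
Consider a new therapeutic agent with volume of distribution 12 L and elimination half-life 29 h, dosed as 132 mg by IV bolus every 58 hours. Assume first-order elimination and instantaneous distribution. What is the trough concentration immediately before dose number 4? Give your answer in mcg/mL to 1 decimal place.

3.6 mcg/mL

f = (1/2)^(τ/t½) = (1/2)^(58/29) ≈ 0.2500.
C₀ = D/Vd = 132/12 ≈ 11.000 mcg/mL.
Before the 4th dose, 3 doses have been given. Superposition: Cmin = C₀·(f + f² + … + f^3).
≈ 11.000 × (0.2500 + 0.0625 + 0.0156) ≈ 11.000 × 0.3281 ≈ 3.609 mcg/mL.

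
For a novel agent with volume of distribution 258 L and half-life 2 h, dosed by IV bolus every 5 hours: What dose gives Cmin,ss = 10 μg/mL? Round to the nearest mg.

τ/t½ = 5/2 ≈ 2.5, so f = (1/2)^(5/2) ≈ 0.176777.
Cmin,ss = (D/Vd)·f/(1−f), so D = Cmin,ss·Vd·(1−f)/f.
D = 10 × 258 × (1−f)/f ≈ 10 × 258 × 4.65684 ≈ 12014.65 mg.

12015 mg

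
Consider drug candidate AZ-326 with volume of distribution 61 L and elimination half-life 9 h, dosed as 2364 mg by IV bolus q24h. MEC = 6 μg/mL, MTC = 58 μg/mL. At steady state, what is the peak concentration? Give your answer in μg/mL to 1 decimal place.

46.0 μg/mL

τ/t½ = 24/9 ≈ 2.6667, so fraction remaining f = (1/2)^(24/9) ≈ 0.1575.
At steady state, accumulation factor R = 1/(1 − e^(−kτ)) ≈ 1.1869.
Single-dose peak C₀ = D/Vd = 2364/61 ≈ 38.754 μg/mL.
Cmax,ss = C₀/(1 − f) ≈ 38.754/0.8425 ≈ 45.999 μg/mL.
Peak 46.0 μg/mL vs MTC 58 μg/mL: below toxic threshold.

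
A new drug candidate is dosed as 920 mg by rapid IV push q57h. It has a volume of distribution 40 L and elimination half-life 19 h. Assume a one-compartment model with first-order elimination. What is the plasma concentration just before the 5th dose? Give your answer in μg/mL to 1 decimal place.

3.3 μg/mL

f = (1/2)^(τ/t½) = (1/2)^(57/19) ≈ 0.1250.
C₀ = D/Vd = 920/40 ≈ 23.000 μg/mL.
Before the 5th dose, 4 doses have been given. Superposition: Cmin = C₀·(f + f² + … + f^4).
≈ 23.000 × (0.1250 + 0.0156 + 0.0020 + 0.0002) ≈ 23.000 × 0.1428 ≈ 3.284 μg/mL.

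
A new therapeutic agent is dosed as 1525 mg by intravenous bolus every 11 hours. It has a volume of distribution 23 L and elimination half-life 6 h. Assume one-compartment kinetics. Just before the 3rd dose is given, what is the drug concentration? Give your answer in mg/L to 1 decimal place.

23.8 mg/L

f = (1/2)^(τ/t½) = (1/2)^(11/6) ≈ 0.2806.
C₀ = D/Vd = 1525/23 ≈ 66.304 mg/L.
Before the 3rd dose, 2 doses have been given. Superposition: Cmin = C₀·(f + f²).
≈ 66.304 × (0.2806 + 0.0787) ≈ 66.304 × 0.3593 ≈ 23.823 mg/L.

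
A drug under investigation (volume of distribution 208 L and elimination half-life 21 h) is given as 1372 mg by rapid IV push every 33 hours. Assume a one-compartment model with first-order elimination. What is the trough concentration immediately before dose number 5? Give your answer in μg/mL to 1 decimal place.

3.3 μg/mL

f = (1/2)^(τ/t½) = (1/2)^(33/21) ≈ 0.3365.
C₀ = D/Vd = 1372/208 ≈ 6.596 μg/mL.
Before the 5th dose, 4 doses have been given. Superposition: Cmin = C₀·(f + f² + … + f^4).
≈ 6.596 × (0.3365 + 0.1132 + 0.0381 + 0.0128) ≈ 6.596 × 0.5006 ≈ 3.302 μg/mL.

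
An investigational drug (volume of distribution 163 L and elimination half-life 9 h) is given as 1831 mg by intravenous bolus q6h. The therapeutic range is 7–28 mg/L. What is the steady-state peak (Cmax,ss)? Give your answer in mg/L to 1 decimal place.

30.4 mg/L

k = ln2/t½ = ln2/9 ≈ 0.077016 h⁻¹; fraction remaining f = e^(−kτ) = e^(−0.077016×6) ≈ 0.6300.
Accumulation ratio R = 1/(1 − f) ≈ 1/0.3700 ≈ 2.7027.
Each bolus raises the concentration by D/Vd = 1831/163 ≈ 11.233 mg/L.
Cmax,ss = C₀/(1 − f) ≈ 11.233/0.3700 ≈ 30.359 mg/L.
Peak 30.4 mg/L vs MTC 28 mg/L: exceeds toxic threshold.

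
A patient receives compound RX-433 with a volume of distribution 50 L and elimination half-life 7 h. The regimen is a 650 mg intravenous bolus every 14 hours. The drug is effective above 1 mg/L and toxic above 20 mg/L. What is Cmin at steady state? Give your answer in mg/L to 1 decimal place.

τ = 14 h = 2 half-lives, so f = (1/2)^2 = 0.25.
Accumulation ratio R = 1/(1 − f) = 1/0.75 = 4/3.
Single-dose peak C₀ = D/Vd = 650/50 = 13 mg/L.
Steady-state peak Cmax,ss = C₀·R = 13 × 4/3 ≈ 17.333 mg/L.
Steady-state trough Cmin,ss = Cmax,ss·f ≈ 17.333 × 0.25 ≈ 4.333 mg/L.
Trough 4.3 mg/L vs MEC 1 mg/L: adequate.

4.3 mg/L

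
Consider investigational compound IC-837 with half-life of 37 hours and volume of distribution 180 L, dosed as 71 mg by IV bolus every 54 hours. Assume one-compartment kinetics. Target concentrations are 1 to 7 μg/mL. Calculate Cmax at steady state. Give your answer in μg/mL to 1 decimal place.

0.6 μg/mL

τ/t½ = 54/37 ≈ 1.4595, so fraction remaining f = (1/2)^(54/37) ≈ 0.3636.
At steady state, accumulation factor R = 1/(1 − e^(−kτ)) ≈ 1.5713.
Single-dose peak C₀ = D/Vd = 71/180 ≈ 0.394 μg/mL.
Steady-state peak Cmax,ss = C₀·R ≈ 0.394 × 1.5713 ≈ 0.619 μg/mL.
Peak 0.6 μg/mL vs MTC 7 μg/mL: below toxic threshold.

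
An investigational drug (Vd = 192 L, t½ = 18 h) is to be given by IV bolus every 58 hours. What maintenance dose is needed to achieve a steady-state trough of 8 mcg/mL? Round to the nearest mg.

12798 mg

τ/t½ = 58/18 ≈ 3.2222, so f = (1/2)^(58/18) ≈ 0.107155.
Cmin,ss = (D/Vd)·f/(1−f), so D = Cmin,ss·Vd·(1−f)/f.
D = 8 × 192 × (1−f)/f ≈ 8 × 192 × 8.33228 ≈ 12798.38 mg.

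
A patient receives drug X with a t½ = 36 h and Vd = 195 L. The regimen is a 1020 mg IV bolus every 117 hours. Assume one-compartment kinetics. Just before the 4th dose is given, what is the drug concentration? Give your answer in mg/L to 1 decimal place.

0.6 mg/L

f = (1/2)^(τ/t½) = (1/2)^(117/36) ≈ 0.1051.
C₀ = D/Vd = 1020/195 ≈ 5.231 mg/L.
Before the 4th dose, 3 doses have been given. Superposition: Cmin = C₀·(f + f² + … + f^3).
≈ 5.231 × (0.1051 + 0.0110 + 0.0012) ≈ 5.231 × 0.1173 ≈ 0.614 mg/L.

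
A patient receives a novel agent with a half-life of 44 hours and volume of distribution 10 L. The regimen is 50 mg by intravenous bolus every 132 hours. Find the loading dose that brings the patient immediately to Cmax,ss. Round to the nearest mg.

f = (1/2)^(132/44) ≈ 0.125000; accumulation ratio R = 1/(1−f) ≈ 1.14286.
Loading dose to hit Cmax,ss on first dose: D_load = D_maint·R ≈ 50 × 1.14286 ≈ 57.14 mg.

57 mg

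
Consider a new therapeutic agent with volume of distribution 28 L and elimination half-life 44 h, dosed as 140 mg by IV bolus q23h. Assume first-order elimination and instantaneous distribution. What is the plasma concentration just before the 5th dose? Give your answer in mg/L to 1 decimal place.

8.8 mg/L

f = (1/2)^(τ/t½) = (1/2)^(23/44) ≈ 0.6961.
C₀ = D/Vd = 140/28 ≈ 5.000 mg/L.
Before the 5th dose, 4 doses have been given. Superposition: Cmin = C₀·(f + f² + … + f^4).
≈ 5.000 × (0.6961 + 0.4846 + 0.3373 + 0.2348) ≈ 5.000 × 1.7528 ≈ 8.764 mg/L.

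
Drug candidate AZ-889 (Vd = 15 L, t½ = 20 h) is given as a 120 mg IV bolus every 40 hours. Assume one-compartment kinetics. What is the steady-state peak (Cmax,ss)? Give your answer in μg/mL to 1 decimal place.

10.7 μg/mL

The dosing interval is 2 half-lives, so f = 2^(−2) = 0.25.
At steady state, R = 1/(1 − 0.25) = 4/3.
Single-dose peak C₀ = D/Vd = 120/15 = 8 μg/mL.
Steady-state peak Cmax,ss = C₀·R = 8 × 4/3 ≈ 10.667 μg/mL.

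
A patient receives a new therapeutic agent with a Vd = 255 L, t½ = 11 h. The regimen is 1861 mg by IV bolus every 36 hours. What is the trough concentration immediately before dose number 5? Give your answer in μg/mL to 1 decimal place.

f = (1/2)^(τ/t½) = (1/2)^(36/11) ≈ 0.1035.
C₀ = D/Vd = 1861/255 ≈ 7.298 μg/mL.
Before the 5th dose, 4 doses have been given. Superposition: Cmin = C₀·(f + f² + … + f^4).
≈ 7.298 × (0.1035 + 0.0107 + 0.0011 + 0.0001) ≈ 7.298 × 0.1154 ≈ 0.842 μg/mL.

0.8 μg/mL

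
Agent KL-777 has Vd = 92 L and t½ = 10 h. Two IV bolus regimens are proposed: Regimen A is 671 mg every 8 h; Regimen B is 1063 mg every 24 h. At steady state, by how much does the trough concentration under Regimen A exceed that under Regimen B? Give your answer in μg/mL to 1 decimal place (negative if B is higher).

7.1 μg/mL

Regimen A: f = (1/2)^(8/10) ≈ 0.5743; Cmin,ss = (671/92)·f/(1−f) ≈ 9.839 μg/mL.
Regimen B: f = (1/2)^(24/10) ≈ 0.1895; Cmin,ss = (1063/92)·f/(1−f) ≈ 2.701 μg/mL.
Difference ≈ 9.839 − 2.701 ≈ 7.138 μg/mL.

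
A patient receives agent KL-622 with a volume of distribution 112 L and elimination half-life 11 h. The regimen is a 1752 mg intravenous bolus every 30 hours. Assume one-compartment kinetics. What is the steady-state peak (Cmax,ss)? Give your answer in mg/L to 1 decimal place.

18.4 mg/L

k = ln2/t½ = ln2/11 ≈ 0.063013 h⁻¹; fraction remaining f = e^(−kτ) = e^(−0.063013×30) ≈ 0.1510.
Accumulation ratio R = 1/(1 − f) ≈ 1/0.8490 ≈ 1.1779.
Each bolus raises the concentration by D/Vd = 1752/112 ≈ 15.643 mg/L.
Steady-state peak Cmax,ss = C₀·R ≈ 15.643 × 1.1779 ≈ 18.426 mg/L.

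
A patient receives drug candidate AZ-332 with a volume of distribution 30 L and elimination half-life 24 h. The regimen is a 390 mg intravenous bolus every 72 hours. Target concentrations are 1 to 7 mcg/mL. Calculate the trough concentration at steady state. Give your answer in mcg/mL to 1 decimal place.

1.9 mcg/mL

τ = 72 h = 3 half-lives, so f = (1/2)^3 = 0.125.
Accumulation ratio R = 1/(1 − f) = 1/0.875 = 8/7.
Single-dose peak C₀ = D/Vd = 390/30 = 13 mcg/mL.
Steady-state peak Cmax,ss = C₀·R = 13 × 8/7 ≈ 14.857 mcg/mL.
Steady-state trough Cmin,ss = Cmax,ss·f ≈ 14.857 × 0.125 ≈ 1.857 mcg/mL.
Trough 1.9 mcg/mL vs MEC 1 mcg/mL: adequate.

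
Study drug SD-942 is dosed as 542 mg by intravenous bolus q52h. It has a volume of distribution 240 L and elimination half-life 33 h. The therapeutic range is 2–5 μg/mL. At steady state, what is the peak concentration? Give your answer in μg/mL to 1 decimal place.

k = ln2/t½ = ln2/33 ≈ 0.021004 h⁻¹; fraction remaining f = e^(−kτ) = e^(−0.021004×52) ≈ 0.3355.
Accumulation ratio R = 1/(1 − f) ≈ 1/0.6645 ≈ 1.5049.
Each bolus raises the concentration by D/Vd = 542/240 ≈ 2.258 μg/mL.
Steady-state peak Cmax,ss = C₀·R ≈ 2.258 × 1.5049 ≈ 3.398 μg/mL.
Peak 3.4 μg/mL vs MTC 5 μg/mL: below toxic threshold.

3.4 μg/mL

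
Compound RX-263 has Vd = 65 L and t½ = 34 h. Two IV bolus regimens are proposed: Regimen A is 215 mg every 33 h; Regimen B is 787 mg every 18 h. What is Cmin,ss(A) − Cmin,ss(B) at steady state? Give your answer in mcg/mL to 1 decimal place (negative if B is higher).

Regimen A: f = (1/2)^(33/34) ≈ 0.5103; Cmin,ss = (215/65)·f/(1−f) ≈ 3.447 mcg/mL.
Regimen B: f = (1/2)^(18/34) ≈ 0.6928; Cmin,ss = (787/65)·f/(1−f) ≈ 27.305 mcg/mL.
Difference ≈ 3.447 − 27.305 ≈ -23.858 mcg/mL.

-23.9 mcg/mL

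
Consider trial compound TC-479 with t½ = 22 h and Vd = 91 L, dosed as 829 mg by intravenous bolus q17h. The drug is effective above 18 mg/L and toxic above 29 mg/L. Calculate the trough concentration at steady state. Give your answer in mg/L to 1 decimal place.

k = ln2/t½ = ln2/22 ≈ 0.031507 h⁻¹; fraction remaining f = e^(−kτ) = e^(−0.031507×17) ≈ 0.5853.
Single-dose peak C₀ = D/Vd = 829/91 ≈ 9.110 mg/L.
Steady-state trough Cmin,ss = C₀·f/(1−f) ≈ 9.110 × 0.5853/0.4147 ≈ 12.858 mg/L.
Trough 12.9 mg/L vs MEC 18 mg/L: subtherapeutic.

12.9 mg/L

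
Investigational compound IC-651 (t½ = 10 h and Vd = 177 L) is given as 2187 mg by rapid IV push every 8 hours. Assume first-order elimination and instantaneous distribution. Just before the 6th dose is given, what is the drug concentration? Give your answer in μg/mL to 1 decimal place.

f = (1/2)^(τ/t½) = (1/2)^(8/10) ≈ 0.5743.
C₀ = D/Vd = 2187/177 ≈ 12.356 μg/mL.
Before the 6th dose, 5 doses have been given. Superposition: Cmin = C₀·(f + f² + … + f^5).
≈ 12.356 × (0.5743 + 0.3298 + 0.1894 + 0.1088 + 0.0625) ≈ 12.356 × 1.2648 ≈ 15.628 μg/mL.

15.6 μg/mL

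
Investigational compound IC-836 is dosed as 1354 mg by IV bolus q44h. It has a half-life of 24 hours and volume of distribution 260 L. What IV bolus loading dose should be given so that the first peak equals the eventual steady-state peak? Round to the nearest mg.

f = (1/2)^(44/24) ≈ 0.280616; accumulation ratio R = 1/(1−f) ≈ 1.39008.
Loading dose to hit Cmax,ss on first dose: D_load = D_maint·R ≈ 1354 × 1.39008 ≈ 1882.17 mg.

1882 mg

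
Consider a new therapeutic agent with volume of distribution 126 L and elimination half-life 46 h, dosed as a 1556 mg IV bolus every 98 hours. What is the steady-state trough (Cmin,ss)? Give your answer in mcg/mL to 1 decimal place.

Over one 98-h interval, 98/46 ≈ 2.1304 half-lives elapse, leaving f ≈ 0.2284 of each dose.
At steady state, accumulation factor R = 1/(1 − e^(−kτ)) ≈ 1.2960.
Each bolus raises the concentration by D/Vd = 1556/126 ≈ 12.349 mcg/mL.
Steady-state peak Cmax,ss = C₀·R ≈ 12.349 × 1.2960 ≈ 16.004 mcg/mL.
Steady-state trough Cmin,ss = Cmax,ss·f ≈ 16.004 × 0.2284 ≈ 3.655 mcg/mL.

3.7 mcg/mL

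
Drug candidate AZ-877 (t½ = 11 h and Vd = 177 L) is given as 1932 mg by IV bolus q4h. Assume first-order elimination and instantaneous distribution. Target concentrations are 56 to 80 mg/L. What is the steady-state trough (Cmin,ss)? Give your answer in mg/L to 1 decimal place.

τ/t½ = 4/11 ≈ 0.36364, so fraction remaining f = (1/2)^(4/11) ≈ 0.7772.
Single-dose peak C₀ = D/Vd = 1932/177 ≈ 10.915 mg/L.
Steady-state trough Cmin,ss = C₀·f/(1−f) ≈ 10.915 × 0.7772/0.2228 ≈ 38.075 mg/L.
Trough 38.1 mg/L vs MEC 56 mg/L: subtherapeutic.

38.1 mg/L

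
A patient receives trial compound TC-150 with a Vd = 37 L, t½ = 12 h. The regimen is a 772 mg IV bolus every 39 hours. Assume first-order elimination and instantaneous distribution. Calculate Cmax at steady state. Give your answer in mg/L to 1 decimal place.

23.3 mg/L

Over one 39-h interval, 39/12 ≈ 3.25 half-lives elapse, leaving f ≈ 0.1051 of each dose.
Accumulation ratio R = 1/(1 − f) ≈ 1/0.8949 ≈ 1.1174.
Single-dose peak C₀ = D/Vd = 772/37 ≈ 20.865 mg/L.
Steady-state peak Cmax,ss = C₀·R ≈ 20.865 × 1.1174 ≈ 23.315 mg/L.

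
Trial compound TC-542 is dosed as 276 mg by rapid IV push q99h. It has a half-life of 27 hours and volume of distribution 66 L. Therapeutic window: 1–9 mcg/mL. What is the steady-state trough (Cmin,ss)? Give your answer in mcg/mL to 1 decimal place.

0.4 mcg/mL

k = ln2/t½ = ln2/27 ≈ 0.025672 h⁻¹; fraction remaining f = e^(−kτ) = e^(−0.025672×99) ≈ 0.0787.
Accumulation ratio R = 1/(1 − f) ≈ 1/0.9213 ≈ 1.0854.
Single-dose peak C₀ = D/Vd = 276/66 ≈ 4.182 mcg/mL.
Steady-state peak Cmax,ss = C₀·R ≈ 4.182 × 1.0854 ≈ 4.539 mcg/mL.
One interval later, Cmin,ss = Cmax,ss·e^(−kτ) ≈ 4.539 × 0.0787 ≈ 0.357 mcg/mL.
Trough 0.4 mcg/mL vs MEC 1 mcg/mL: subtherapeutic.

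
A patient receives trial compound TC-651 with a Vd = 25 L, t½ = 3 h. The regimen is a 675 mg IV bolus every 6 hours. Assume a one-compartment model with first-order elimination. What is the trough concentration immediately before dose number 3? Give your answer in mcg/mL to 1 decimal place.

8.4 mcg/mL

f = (1/2)^(τ/t½) = (1/2)^(6/3) ≈ 0.2500.
C₀ = D/Vd = 675/25 ≈ 27.000 mcg/mL.
Before the 3rd dose, 2 doses have been given. Superposition: Cmin = C₀·(f + f²).
≈ 27.000 × (0.2500 + 0.0625) ≈ 27.000 × 0.3125 ≈ 8.438 mcg/mL.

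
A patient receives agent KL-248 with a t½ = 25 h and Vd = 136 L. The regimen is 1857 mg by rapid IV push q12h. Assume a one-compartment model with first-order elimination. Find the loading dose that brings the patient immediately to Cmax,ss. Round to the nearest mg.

f = (1/2)^(12/25) ≈ 0.716978; accumulation ratio R = 1/(1−f) ≈ 3.53329.
Loading dose to hit Cmax,ss on first dose: D_load = D_maint·R ≈ 1857 × 3.53329 ≈ 6561.32 mg.

6561 mg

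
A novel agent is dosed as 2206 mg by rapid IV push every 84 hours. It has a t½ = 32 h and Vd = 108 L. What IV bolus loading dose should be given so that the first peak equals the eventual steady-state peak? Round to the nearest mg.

2633 mg

f = (1/2)^(84/32) ≈ 0.162105; accumulation ratio R = 1/(1−f) ≈ 1.19347.
Loading dose to hit Cmax,ss on first dose: D_load = D_maint·R ≈ 2206 × 1.19347 ≈ 2632.79 mg.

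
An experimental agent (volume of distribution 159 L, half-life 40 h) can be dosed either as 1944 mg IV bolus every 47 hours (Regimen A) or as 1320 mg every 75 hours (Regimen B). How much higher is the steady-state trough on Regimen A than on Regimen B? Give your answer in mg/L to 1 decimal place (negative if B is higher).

6.6 mg/L

Regimen A: f = (1/2)^(47/40) ≈ 0.4429; Cmin,ss = (1944/159)·f/(1−f) ≈ 9.720 mg/L.
Regimen B: f = (1/2)^(75/40) ≈ 0.2726; Cmin,ss = (1320/159)·f/(1−f) ≈ 3.111 mg/L.
Difference ≈ 9.720 − 3.111 ≈ 6.609 mg/L.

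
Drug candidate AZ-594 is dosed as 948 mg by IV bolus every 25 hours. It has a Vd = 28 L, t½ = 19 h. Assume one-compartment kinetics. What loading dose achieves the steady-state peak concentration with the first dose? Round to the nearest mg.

1585 mg

f = (1/2)^(25/19) ≈ 0.401706; accumulation ratio R = 1/(1−f) ≈ 1.67142.
Loading dose to hit Cmax,ss on first dose: D_load = D_maint·R ≈ 948 × 1.67142 ≈ 1584.51 mg.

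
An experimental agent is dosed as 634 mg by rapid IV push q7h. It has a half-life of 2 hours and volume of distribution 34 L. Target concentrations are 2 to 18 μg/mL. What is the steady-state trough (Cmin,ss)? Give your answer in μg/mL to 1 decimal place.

1.8 μg/mL

Over one 7-h interval, 7/2 ≈ 3.5 half-lives elapse, leaving f ≈ 0.0884 of each dose.
Single-dose peak C₀ = D/Vd = 634/34 ≈ 18.647 μg/mL.
Steady-state trough Cmin,ss = C₀·f/(1−f) ≈ 18.647 × 0.0884/0.9116 ≈ 1.808 μg/mL.
Trough 1.8 μg/mL vs MEC 2 μg/mL: subtherapeutic.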